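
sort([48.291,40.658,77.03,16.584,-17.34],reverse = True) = [77.03,48.291,40.658,16.584,-17.34]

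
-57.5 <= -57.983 False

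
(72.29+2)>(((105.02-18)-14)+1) True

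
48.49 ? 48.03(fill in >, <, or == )>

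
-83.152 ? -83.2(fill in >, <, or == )>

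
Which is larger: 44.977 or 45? 45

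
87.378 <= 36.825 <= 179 False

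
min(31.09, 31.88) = 31.09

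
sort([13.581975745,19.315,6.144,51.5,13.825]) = [6.144,13.581975745,13.825,19.315,51.5]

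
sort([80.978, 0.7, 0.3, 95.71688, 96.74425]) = [0.3, 0.7, 80.978, 95.71688, 96.74425]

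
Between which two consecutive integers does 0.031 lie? 0 and 1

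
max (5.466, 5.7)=5.7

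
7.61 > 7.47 True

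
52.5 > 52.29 True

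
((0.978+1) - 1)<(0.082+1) True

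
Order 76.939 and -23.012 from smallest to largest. -23.012, 76.939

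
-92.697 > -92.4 False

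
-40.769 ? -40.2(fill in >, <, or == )<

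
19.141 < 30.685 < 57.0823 True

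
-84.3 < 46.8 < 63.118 True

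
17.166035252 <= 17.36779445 True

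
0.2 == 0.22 False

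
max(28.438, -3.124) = 28.438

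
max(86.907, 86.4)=86.907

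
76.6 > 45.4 True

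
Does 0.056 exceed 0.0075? Yes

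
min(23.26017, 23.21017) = 23.21017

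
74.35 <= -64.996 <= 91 False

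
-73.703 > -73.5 False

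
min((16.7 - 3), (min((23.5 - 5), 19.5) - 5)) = 13.5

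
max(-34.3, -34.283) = -34.283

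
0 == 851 False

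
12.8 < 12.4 False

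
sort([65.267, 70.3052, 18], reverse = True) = [70.3052, 65.267, 18]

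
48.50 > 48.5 False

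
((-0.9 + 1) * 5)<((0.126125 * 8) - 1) False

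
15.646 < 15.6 False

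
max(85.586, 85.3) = 85.586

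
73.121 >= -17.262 True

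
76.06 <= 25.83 False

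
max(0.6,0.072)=0.6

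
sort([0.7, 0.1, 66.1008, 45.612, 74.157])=[0.1, 0.7, 45.612, 66.1008, 74.157]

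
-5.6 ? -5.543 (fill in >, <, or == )<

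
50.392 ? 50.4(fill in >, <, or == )<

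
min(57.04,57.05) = 57.04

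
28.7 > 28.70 False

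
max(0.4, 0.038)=0.4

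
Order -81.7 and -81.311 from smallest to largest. -81.7, -81.311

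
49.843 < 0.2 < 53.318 False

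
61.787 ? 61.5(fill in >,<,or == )>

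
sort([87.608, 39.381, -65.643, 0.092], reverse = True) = [87.608, 39.381, 0.092, -65.643]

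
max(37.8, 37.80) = 37.80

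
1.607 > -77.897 True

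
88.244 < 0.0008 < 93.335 False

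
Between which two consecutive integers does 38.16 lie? 38 and 39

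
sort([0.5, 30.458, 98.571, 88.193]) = [0.5, 30.458, 88.193, 98.571]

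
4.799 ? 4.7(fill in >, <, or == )>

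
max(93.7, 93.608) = 93.7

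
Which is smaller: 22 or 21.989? 21.989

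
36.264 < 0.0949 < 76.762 False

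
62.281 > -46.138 True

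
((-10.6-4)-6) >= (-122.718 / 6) False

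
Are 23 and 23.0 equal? Yes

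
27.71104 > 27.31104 True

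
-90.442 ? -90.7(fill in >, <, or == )>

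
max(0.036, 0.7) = 0.7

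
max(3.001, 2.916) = 3.001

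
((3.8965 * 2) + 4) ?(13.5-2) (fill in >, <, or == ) >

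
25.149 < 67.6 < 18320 True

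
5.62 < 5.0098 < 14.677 False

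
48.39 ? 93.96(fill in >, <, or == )<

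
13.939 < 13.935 False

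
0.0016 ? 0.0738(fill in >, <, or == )<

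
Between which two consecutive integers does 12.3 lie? 12 and 13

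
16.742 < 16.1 False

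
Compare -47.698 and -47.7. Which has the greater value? -47.698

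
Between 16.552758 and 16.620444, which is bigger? 16.620444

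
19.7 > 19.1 True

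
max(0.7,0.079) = 0.7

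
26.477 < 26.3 False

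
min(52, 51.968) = 51.968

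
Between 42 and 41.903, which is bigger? 42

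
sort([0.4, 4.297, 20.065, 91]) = [0.4, 4.297, 20.065, 91]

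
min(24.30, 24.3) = 24.30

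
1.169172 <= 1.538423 True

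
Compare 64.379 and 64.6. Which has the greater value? 64.6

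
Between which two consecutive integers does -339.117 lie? -340 and -339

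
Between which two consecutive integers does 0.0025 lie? 0 and 1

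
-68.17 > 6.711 False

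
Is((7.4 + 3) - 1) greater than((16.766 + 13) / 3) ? No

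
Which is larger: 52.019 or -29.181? 52.019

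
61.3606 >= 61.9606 False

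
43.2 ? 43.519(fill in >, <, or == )<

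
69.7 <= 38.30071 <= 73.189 False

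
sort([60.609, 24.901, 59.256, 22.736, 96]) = [22.736, 24.901, 59.256, 60.609, 96]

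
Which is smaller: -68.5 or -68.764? -68.764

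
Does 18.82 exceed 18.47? Yes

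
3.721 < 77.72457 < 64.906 False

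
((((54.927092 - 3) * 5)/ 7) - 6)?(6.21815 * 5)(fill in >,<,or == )>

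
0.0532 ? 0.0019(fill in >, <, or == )>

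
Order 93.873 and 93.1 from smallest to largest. 93.1, 93.873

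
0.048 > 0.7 False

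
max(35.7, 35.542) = 35.7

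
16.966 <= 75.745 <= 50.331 False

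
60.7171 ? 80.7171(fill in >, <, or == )<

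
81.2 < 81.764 True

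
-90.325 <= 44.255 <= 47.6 True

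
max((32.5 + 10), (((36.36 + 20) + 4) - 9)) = 51.36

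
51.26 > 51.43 False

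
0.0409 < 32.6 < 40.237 True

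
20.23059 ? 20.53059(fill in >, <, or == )<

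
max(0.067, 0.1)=0.1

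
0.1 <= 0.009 False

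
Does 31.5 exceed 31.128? Yes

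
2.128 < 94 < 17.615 False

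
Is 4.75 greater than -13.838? Yes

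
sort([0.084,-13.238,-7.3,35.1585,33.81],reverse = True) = [35.1585,33.81,0.084,-7.3,-13.238]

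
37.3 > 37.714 False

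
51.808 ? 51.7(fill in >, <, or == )>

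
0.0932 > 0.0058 True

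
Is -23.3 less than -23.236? Yes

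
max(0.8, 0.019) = 0.8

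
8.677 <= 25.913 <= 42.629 True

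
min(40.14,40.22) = 40.14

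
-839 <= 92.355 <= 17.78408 False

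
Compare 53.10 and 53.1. They are equal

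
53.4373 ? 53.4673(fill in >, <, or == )<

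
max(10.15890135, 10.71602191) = 10.71602191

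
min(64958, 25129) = 25129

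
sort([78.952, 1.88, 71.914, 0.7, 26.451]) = [0.7, 1.88, 26.451, 71.914, 78.952]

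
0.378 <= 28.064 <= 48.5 True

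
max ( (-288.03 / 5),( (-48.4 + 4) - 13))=-57.4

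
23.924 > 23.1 True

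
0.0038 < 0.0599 True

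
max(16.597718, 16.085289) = 16.597718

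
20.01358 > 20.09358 False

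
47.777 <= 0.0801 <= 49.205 False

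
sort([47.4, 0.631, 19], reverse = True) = [47.4, 19, 0.631]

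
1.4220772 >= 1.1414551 True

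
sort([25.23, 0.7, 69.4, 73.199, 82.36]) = [0.7, 25.23, 69.4, 73.199, 82.36]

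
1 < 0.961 False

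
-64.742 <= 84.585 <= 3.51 False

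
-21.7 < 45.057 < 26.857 False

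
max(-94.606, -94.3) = -94.3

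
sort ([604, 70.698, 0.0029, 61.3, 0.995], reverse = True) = [604, 70.698, 61.3, 0.995, 0.0029]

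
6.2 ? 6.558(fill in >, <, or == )<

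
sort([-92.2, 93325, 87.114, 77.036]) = [-92.2, 77.036, 87.114, 93325]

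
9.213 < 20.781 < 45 True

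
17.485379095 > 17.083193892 True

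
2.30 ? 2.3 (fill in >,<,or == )==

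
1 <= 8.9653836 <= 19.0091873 True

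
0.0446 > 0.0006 True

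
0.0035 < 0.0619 True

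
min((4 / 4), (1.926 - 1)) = 0.926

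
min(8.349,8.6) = 8.349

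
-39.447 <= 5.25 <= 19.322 True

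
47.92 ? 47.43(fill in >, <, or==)>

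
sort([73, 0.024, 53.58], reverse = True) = [73, 53.58, 0.024]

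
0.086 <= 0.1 True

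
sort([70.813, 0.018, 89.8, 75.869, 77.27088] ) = [0.018, 70.813, 75.869, 77.27088, 89.8]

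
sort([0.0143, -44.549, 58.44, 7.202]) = [-44.549, 0.0143, 7.202, 58.44]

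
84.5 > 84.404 True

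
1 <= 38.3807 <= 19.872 False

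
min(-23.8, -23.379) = -23.8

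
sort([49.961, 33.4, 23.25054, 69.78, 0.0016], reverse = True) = [69.78, 49.961, 33.4, 23.25054, 0.0016]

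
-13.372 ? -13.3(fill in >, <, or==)<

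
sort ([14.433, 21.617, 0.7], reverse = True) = [21.617, 14.433, 0.7]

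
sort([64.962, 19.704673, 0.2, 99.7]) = [0.2, 19.704673, 64.962, 99.7]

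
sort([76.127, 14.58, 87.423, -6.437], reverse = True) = [87.423, 76.127, 14.58, -6.437]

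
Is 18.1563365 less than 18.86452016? Yes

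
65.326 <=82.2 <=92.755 True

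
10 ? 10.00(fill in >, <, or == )==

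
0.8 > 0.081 True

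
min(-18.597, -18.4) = -18.597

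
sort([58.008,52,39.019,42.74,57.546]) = [39.019,42.74,52,57.546,58.008]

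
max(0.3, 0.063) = 0.3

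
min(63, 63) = 63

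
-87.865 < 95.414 True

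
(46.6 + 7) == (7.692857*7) False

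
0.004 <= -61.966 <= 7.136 False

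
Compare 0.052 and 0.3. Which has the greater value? 0.3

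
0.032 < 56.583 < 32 False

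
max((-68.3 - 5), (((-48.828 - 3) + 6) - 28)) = -73.3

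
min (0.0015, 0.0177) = 0.0015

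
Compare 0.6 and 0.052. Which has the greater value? 0.6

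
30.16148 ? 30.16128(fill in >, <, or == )>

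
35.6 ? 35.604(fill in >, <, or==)<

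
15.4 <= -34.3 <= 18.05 False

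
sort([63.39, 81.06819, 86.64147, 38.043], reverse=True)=[86.64147, 81.06819, 63.39, 38.043]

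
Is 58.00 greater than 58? No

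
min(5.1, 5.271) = 5.1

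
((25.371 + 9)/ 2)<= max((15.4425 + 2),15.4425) True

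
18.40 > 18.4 False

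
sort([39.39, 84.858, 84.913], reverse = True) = [84.913, 84.858, 39.39]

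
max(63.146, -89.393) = 63.146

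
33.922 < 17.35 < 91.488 False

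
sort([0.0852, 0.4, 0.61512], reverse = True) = [0.61512, 0.4, 0.0852]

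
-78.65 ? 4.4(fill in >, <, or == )<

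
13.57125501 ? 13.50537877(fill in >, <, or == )>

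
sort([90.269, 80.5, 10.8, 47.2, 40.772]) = [10.8, 40.772, 47.2, 80.5, 90.269]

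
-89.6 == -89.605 False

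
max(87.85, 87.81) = 87.85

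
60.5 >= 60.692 False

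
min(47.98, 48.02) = 47.98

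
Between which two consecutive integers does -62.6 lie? -63 and -62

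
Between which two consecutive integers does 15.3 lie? 15 and 16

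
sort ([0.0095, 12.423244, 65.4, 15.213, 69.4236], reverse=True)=[69.4236, 65.4, 15.213, 12.423244, 0.0095]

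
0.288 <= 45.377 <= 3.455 False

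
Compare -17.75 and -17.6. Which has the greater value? -17.6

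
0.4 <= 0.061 False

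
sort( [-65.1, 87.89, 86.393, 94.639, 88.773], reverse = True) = [94.639, 88.773, 87.89, 86.393, -65.1]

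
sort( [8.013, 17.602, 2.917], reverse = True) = [17.602, 8.013, 2.917]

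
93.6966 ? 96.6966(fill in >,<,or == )<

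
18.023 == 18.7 False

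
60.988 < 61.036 True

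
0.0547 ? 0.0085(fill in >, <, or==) >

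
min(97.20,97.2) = 97.20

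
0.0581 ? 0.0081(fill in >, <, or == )>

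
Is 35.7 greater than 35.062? Yes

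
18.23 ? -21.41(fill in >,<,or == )>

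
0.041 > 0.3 False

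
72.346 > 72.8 False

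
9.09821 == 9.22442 False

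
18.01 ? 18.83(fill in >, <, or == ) <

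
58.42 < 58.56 True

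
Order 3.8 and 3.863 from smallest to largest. 3.8, 3.863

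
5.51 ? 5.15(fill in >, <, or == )>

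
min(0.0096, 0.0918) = 0.0096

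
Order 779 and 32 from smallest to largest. 32, 779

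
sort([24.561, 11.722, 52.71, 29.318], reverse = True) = [52.71, 29.318, 24.561, 11.722]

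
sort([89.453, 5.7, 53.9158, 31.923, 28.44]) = [5.7, 28.44, 31.923, 53.9158, 89.453]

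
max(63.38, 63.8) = 63.8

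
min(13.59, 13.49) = 13.49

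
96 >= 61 True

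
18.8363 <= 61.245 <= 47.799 False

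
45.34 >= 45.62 False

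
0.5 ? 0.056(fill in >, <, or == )>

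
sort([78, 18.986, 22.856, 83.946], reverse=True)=[83.946, 78, 22.856, 18.986]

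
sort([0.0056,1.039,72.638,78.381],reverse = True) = [78.381,72.638,1.039,0.0056]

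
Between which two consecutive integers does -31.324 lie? -32 and -31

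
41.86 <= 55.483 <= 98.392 True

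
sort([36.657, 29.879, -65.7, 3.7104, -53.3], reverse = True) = [36.657, 29.879, 3.7104, -53.3, -65.7]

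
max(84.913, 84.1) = 84.913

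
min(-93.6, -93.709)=-93.709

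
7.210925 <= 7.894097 True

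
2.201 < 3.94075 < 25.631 True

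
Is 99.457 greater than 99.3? Yes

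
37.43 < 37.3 False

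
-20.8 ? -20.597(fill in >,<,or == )<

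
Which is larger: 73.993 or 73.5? 73.993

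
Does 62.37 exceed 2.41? Yes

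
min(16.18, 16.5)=16.18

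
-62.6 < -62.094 True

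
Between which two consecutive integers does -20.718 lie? -21 and -20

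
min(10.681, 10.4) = 10.4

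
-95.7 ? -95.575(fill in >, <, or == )<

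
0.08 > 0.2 False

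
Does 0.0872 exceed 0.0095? Yes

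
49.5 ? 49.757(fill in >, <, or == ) <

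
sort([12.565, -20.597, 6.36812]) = [-20.597, 6.36812, 12.565]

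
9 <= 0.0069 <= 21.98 False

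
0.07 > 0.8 False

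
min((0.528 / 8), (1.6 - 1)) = 0.066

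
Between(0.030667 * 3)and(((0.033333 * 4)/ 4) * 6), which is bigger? (((0.033333 * 4)/ 4) * 6)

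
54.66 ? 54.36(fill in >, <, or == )>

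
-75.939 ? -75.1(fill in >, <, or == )<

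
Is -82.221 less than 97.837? Yes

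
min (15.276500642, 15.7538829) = 15.276500642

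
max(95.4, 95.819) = 95.819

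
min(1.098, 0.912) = 0.912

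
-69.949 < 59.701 True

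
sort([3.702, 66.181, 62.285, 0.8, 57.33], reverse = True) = [66.181, 62.285, 57.33, 3.702, 0.8]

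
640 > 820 False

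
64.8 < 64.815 True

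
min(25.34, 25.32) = 25.32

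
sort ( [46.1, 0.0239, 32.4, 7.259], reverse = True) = [46.1, 32.4, 7.259, 0.0239]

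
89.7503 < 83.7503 False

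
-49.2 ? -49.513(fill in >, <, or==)>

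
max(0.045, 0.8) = 0.8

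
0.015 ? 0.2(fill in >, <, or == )<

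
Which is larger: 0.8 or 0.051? 0.8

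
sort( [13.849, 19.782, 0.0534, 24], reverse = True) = [24, 19.782, 13.849, 0.0534]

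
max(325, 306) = 325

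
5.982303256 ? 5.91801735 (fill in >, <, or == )>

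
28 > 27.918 True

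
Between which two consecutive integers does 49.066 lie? 49 and 50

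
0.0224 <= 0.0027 False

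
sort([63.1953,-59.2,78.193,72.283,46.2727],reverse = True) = [78.193,72.283,63.1953,46.2727,-59.2]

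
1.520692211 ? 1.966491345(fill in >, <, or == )<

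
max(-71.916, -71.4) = -71.4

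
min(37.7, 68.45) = 37.7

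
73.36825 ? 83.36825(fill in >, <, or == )<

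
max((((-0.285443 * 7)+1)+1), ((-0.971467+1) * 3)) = 0.085599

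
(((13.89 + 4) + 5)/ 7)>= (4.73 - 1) False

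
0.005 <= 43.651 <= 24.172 False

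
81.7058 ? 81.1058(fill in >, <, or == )>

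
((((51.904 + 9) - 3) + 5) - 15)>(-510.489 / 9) True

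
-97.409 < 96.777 True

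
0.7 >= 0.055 True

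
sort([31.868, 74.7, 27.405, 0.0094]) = [0.0094, 27.405, 31.868, 74.7]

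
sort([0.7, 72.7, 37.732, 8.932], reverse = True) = [72.7, 37.732, 8.932, 0.7]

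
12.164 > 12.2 False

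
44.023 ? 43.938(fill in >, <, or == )>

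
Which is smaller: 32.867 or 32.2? 32.2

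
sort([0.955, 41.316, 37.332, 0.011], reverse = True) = [41.316, 37.332, 0.955, 0.011]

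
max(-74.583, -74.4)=-74.4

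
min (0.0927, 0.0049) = 0.0049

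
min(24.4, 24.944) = 24.4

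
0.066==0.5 False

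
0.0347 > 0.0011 True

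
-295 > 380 False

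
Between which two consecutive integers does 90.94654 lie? 90 and 91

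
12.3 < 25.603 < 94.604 True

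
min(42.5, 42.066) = 42.066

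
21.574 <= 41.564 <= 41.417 False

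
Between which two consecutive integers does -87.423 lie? -88 and -87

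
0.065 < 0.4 True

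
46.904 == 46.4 False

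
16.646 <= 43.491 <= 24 False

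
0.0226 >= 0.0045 True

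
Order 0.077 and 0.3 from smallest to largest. 0.077,0.3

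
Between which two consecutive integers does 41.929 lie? 41 and 42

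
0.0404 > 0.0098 True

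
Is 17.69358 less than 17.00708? No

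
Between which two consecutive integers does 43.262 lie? 43 and 44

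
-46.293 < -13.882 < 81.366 True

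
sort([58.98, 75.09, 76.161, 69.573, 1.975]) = [1.975, 58.98, 69.573, 75.09, 76.161]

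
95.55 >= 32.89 True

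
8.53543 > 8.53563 False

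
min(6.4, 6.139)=6.139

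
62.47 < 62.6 True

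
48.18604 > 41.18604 True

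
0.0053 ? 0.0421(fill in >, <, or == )<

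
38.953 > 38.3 True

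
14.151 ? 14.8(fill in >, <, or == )<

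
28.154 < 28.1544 True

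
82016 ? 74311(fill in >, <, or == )>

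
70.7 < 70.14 False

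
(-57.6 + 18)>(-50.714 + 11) True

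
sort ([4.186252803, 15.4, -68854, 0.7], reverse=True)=[15.4, 4.186252803, 0.7, -68854]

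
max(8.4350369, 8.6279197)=8.6279197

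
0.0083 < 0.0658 True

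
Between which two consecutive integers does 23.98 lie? 23 and 24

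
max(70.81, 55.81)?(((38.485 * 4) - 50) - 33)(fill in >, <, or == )<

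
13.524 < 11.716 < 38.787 False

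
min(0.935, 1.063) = 0.935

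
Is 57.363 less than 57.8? Yes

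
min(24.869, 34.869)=24.869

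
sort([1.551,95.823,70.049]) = [1.551,70.049,95.823]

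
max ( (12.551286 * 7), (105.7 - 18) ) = 87.859002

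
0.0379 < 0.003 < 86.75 False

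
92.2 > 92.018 True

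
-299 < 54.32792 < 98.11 True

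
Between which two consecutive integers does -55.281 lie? -56 and -55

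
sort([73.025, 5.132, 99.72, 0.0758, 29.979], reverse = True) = [99.72, 73.025, 29.979, 5.132, 0.0758]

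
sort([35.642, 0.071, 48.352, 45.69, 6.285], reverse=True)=[48.352, 45.69, 35.642, 6.285, 0.071]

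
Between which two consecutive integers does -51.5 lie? -52 and -51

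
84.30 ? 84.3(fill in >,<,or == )==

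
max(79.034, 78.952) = 79.034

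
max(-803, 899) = 899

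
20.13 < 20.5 True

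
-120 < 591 True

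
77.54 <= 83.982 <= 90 True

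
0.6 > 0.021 True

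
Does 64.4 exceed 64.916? No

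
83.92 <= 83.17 False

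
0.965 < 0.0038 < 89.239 False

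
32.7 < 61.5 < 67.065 True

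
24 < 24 False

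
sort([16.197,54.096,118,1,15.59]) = [1,15.59,16.197,54.096,118]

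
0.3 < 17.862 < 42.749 True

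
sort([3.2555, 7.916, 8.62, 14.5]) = [3.2555, 7.916, 8.62, 14.5]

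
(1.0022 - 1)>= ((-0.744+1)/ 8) False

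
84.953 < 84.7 False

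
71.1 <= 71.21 True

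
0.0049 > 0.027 False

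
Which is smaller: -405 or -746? -746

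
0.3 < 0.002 False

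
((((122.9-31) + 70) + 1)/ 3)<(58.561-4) True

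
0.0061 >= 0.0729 False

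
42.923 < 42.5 False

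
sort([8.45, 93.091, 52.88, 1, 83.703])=[1, 8.45, 52.88, 83.703, 93.091]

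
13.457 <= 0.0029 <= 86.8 False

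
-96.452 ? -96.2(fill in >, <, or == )<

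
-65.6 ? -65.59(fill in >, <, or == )<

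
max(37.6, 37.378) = 37.6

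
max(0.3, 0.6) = 0.6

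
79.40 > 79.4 False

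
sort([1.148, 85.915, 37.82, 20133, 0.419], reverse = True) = [20133, 85.915, 37.82, 1.148, 0.419]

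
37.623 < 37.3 False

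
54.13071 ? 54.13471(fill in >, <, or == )<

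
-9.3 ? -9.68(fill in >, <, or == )>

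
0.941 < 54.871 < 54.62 False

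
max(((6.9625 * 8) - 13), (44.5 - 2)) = 42.7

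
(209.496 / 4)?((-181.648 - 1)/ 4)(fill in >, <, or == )>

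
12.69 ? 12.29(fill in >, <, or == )>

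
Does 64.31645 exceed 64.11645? Yes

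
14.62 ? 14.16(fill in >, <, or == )>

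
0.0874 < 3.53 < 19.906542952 True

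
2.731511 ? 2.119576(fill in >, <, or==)>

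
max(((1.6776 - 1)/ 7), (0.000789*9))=0.0968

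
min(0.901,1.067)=0.901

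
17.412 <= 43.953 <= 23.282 False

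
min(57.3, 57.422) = 57.3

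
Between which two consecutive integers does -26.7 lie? -27 and -26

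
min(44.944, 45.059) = 44.944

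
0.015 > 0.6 False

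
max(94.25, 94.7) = 94.7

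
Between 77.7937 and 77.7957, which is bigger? 77.7957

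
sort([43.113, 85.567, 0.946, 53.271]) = [0.946, 43.113, 53.271, 85.567]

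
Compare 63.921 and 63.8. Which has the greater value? 63.921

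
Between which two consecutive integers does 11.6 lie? 11 and 12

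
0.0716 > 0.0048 True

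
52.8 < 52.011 False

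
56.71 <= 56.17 False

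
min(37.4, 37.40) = 37.4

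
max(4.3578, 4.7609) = 4.7609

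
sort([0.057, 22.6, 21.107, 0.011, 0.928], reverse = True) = [22.6, 21.107, 0.928, 0.057, 0.011]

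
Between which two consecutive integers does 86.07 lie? 86 and 87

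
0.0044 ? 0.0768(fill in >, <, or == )<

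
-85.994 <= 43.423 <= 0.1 False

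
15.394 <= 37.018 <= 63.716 True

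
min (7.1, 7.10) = 7.1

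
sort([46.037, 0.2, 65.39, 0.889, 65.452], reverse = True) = [65.452, 65.39, 46.037, 0.889, 0.2]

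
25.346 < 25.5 True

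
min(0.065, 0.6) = 0.065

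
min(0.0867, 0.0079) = 0.0079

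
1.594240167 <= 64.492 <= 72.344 True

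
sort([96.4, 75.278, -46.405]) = [-46.405, 75.278, 96.4]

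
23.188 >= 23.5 False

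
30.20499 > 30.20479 True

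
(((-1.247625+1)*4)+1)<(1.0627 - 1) True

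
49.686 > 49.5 True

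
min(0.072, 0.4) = 0.072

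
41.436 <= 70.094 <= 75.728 True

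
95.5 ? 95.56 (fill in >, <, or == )<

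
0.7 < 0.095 False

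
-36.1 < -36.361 False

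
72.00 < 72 False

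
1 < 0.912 False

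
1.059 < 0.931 False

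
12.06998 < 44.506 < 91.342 True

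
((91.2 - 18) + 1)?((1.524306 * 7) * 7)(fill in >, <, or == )<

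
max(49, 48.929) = 49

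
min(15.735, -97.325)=-97.325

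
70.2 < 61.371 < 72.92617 False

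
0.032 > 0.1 False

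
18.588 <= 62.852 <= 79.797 True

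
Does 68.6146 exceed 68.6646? No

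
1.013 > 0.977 True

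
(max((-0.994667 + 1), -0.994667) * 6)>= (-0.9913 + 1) True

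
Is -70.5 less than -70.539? No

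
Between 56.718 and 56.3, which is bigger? 56.718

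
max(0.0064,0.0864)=0.0864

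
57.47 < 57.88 True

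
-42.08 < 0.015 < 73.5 True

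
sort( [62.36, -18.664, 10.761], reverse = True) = [62.36, 10.761, -18.664]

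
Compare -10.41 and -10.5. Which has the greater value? -10.41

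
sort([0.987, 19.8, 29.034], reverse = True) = [29.034, 19.8, 0.987]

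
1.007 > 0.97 True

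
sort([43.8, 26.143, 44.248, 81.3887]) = [26.143, 43.8, 44.248, 81.3887]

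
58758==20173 False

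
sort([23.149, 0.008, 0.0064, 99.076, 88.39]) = [0.0064, 0.008, 23.149, 88.39, 99.076]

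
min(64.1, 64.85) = 64.1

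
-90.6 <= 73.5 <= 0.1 False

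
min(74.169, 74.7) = 74.169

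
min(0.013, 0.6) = 0.013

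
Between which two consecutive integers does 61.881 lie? 61 and 62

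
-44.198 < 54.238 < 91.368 True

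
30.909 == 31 False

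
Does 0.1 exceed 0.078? Yes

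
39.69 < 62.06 True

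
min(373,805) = 373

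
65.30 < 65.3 False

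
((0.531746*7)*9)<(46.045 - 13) False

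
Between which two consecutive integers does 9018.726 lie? 9018 and 9019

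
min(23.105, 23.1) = 23.1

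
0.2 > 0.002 True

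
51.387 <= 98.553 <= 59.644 False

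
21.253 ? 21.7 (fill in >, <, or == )<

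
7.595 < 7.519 False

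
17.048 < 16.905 False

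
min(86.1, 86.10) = 86.1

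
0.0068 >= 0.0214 False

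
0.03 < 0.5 True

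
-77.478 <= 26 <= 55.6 True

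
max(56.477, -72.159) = 56.477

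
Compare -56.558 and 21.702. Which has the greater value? 21.702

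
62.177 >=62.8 False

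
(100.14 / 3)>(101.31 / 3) False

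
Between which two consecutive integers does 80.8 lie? 80 and 81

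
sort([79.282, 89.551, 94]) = [79.282, 89.551, 94]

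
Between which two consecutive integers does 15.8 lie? 15 and 16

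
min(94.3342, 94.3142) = 94.3142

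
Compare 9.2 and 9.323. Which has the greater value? 9.323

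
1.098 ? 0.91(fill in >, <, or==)>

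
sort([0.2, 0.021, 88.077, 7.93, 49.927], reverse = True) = [88.077, 49.927, 7.93, 0.2, 0.021]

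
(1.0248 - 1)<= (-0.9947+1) False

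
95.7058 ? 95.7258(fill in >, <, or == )<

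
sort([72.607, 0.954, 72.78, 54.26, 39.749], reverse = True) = [72.78, 72.607, 54.26, 39.749, 0.954]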